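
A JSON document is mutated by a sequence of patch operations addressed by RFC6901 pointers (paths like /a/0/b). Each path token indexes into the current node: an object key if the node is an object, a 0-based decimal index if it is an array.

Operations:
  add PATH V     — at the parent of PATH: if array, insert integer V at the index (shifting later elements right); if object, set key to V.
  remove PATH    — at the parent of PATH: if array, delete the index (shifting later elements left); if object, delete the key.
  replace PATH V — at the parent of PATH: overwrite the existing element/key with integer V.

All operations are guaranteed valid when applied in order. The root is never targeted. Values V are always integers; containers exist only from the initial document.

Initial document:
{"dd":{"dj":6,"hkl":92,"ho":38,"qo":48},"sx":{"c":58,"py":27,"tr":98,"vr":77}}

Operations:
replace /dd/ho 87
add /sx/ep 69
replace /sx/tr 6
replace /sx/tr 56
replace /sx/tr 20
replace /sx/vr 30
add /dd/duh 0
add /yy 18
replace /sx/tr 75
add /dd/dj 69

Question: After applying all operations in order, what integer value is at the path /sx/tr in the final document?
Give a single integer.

Answer: 75

Derivation:
After op 1 (replace /dd/ho 87): {"dd":{"dj":6,"hkl":92,"ho":87,"qo":48},"sx":{"c":58,"py":27,"tr":98,"vr":77}}
After op 2 (add /sx/ep 69): {"dd":{"dj":6,"hkl":92,"ho":87,"qo":48},"sx":{"c":58,"ep":69,"py":27,"tr":98,"vr":77}}
After op 3 (replace /sx/tr 6): {"dd":{"dj":6,"hkl":92,"ho":87,"qo":48},"sx":{"c":58,"ep":69,"py":27,"tr":6,"vr":77}}
After op 4 (replace /sx/tr 56): {"dd":{"dj":6,"hkl":92,"ho":87,"qo":48},"sx":{"c":58,"ep":69,"py":27,"tr":56,"vr":77}}
After op 5 (replace /sx/tr 20): {"dd":{"dj":6,"hkl":92,"ho":87,"qo":48},"sx":{"c":58,"ep":69,"py":27,"tr":20,"vr":77}}
After op 6 (replace /sx/vr 30): {"dd":{"dj":6,"hkl":92,"ho":87,"qo":48},"sx":{"c":58,"ep":69,"py":27,"tr":20,"vr":30}}
After op 7 (add /dd/duh 0): {"dd":{"dj":6,"duh":0,"hkl":92,"ho":87,"qo":48},"sx":{"c":58,"ep":69,"py":27,"tr":20,"vr":30}}
After op 8 (add /yy 18): {"dd":{"dj":6,"duh":0,"hkl":92,"ho":87,"qo":48},"sx":{"c":58,"ep":69,"py":27,"tr":20,"vr":30},"yy":18}
After op 9 (replace /sx/tr 75): {"dd":{"dj":6,"duh":0,"hkl":92,"ho":87,"qo":48},"sx":{"c":58,"ep":69,"py":27,"tr":75,"vr":30},"yy":18}
After op 10 (add /dd/dj 69): {"dd":{"dj":69,"duh":0,"hkl":92,"ho":87,"qo":48},"sx":{"c":58,"ep":69,"py":27,"tr":75,"vr":30},"yy":18}
Value at /sx/tr: 75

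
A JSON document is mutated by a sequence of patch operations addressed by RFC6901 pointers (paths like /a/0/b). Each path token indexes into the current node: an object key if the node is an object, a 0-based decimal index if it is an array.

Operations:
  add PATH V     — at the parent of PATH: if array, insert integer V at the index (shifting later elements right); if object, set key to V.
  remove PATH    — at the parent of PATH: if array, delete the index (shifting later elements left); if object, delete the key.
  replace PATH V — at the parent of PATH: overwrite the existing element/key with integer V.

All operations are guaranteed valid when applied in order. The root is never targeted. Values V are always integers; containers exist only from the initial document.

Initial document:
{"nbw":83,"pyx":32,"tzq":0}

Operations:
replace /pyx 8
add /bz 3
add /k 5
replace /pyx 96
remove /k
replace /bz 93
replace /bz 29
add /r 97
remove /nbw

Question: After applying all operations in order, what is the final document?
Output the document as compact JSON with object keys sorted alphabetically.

Answer: {"bz":29,"pyx":96,"r":97,"tzq":0}

Derivation:
After op 1 (replace /pyx 8): {"nbw":83,"pyx":8,"tzq":0}
After op 2 (add /bz 3): {"bz":3,"nbw":83,"pyx":8,"tzq":0}
After op 3 (add /k 5): {"bz":3,"k":5,"nbw":83,"pyx":8,"tzq":0}
After op 4 (replace /pyx 96): {"bz":3,"k":5,"nbw":83,"pyx":96,"tzq":0}
After op 5 (remove /k): {"bz":3,"nbw":83,"pyx":96,"tzq":0}
After op 6 (replace /bz 93): {"bz":93,"nbw":83,"pyx":96,"tzq":0}
After op 7 (replace /bz 29): {"bz":29,"nbw":83,"pyx":96,"tzq":0}
After op 8 (add /r 97): {"bz":29,"nbw":83,"pyx":96,"r":97,"tzq":0}
After op 9 (remove /nbw): {"bz":29,"pyx":96,"r":97,"tzq":0}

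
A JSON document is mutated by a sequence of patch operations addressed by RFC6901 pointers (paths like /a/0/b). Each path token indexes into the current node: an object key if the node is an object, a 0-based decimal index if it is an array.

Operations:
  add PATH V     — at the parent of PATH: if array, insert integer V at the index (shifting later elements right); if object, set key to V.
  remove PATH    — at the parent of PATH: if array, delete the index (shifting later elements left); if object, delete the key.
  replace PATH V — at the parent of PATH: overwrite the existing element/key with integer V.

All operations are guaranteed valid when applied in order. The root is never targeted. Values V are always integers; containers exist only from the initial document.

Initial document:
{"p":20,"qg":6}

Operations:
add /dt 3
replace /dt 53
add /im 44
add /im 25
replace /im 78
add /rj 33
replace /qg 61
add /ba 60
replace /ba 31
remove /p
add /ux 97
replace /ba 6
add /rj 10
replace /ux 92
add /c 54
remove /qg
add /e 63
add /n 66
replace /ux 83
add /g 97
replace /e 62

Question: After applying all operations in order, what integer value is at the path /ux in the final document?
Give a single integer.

After op 1 (add /dt 3): {"dt":3,"p":20,"qg":6}
After op 2 (replace /dt 53): {"dt":53,"p":20,"qg":6}
After op 3 (add /im 44): {"dt":53,"im":44,"p":20,"qg":6}
After op 4 (add /im 25): {"dt":53,"im":25,"p":20,"qg":6}
After op 5 (replace /im 78): {"dt":53,"im":78,"p":20,"qg":6}
After op 6 (add /rj 33): {"dt":53,"im":78,"p":20,"qg":6,"rj":33}
After op 7 (replace /qg 61): {"dt":53,"im":78,"p":20,"qg":61,"rj":33}
After op 8 (add /ba 60): {"ba":60,"dt":53,"im":78,"p":20,"qg":61,"rj":33}
After op 9 (replace /ba 31): {"ba":31,"dt":53,"im":78,"p":20,"qg":61,"rj":33}
After op 10 (remove /p): {"ba":31,"dt":53,"im":78,"qg":61,"rj":33}
After op 11 (add /ux 97): {"ba":31,"dt":53,"im":78,"qg":61,"rj":33,"ux":97}
After op 12 (replace /ba 6): {"ba":6,"dt":53,"im":78,"qg":61,"rj":33,"ux":97}
After op 13 (add /rj 10): {"ba":6,"dt":53,"im":78,"qg":61,"rj":10,"ux":97}
After op 14 (replace /ux 92): {"ba":6,"dt":53,"im":78,"qg":61,"rj":10,"ux":92}
After op 15 (add /c 54): {"ba":6,"c":54,"dt":53,"im":78,"qg":61,"rj":10,"ux":92}
After op 16 (remove /qg): {"ba":6,"c":54,"dt":53,"im":78,"rj":10,"ux":92}
After op 17 (add /e 63): {"ba":6,"c":54,"dt":53,"e":63,"im":78,"rj":10,"ux":92}
After op 18 (add /n 66): {"ba":6,"c":54,"dt":53,"e":63,"im":78,"n":66,"rj":10,"ux":92}
After op 19 (replace /ux 83): {"ba":6,"c":54,"dt":53,"e":63,"im":78,"n":66,"rj":10,"ux":83}
After op 20 (add /g 97): {"ba":6,"c":54,"dt":53,"e":63,"g":97,"im":78,"n":66,"rj":10,"ux":83}
After op 21 (replace /e 62): {"ba":6,"c":54,"dt":53,"e":62,"g":97,"im":78,"n":66,"rj":10,"ux":83}
Value at /ux: 83

Answer: 83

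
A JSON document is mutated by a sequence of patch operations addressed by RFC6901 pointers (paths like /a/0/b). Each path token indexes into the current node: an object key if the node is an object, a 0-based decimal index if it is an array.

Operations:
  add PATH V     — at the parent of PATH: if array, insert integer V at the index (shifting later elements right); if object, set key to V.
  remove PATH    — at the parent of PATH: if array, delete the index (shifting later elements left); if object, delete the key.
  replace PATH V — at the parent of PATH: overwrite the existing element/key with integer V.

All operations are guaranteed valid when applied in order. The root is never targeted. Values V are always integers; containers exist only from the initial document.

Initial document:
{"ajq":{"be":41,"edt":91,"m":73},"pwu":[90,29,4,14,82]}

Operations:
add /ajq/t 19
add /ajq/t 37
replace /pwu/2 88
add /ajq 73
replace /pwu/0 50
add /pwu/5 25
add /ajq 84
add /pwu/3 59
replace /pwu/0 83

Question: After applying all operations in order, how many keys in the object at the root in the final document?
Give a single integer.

After op 1 (add /ajq/t 19): {"ajq":{"be":41,"edt":91,"m":73,"t":19},"pwu":[90,29,4,14,82]}
After op 2 (add /ajq/t 37): {"ajq":{"be":41,"edt":91,"m":73,"t":37},"pwu":[90,29,4,14,82]}
After op 3 (replace /pwu/2 88): {"ajq":{"be":41,"edt":91,"m":73,"t":37},"pwu":[90,29,88,14,82]}
After op 4 (add /ajq 73): {"ajq":73,"pwu":[90,29,88,14,82]}
After op 5 (replace /pwu/0 50): {"ajq":73,"pwu":[50,29,88,14,82]}
After op 6 (add /pwu/5 25): {"ajq":73,"pwu":[50,29,88,14,82,25]}
After op 7 (add /ajq 84): {"ajq":84,"pwu":[50,29,88,14,82,25]}
After op 8 (add /pwu/3 59): {"ajq":84,"pwu":[50,29,88,59,14,82,25]}
After op 9 (replace /pwu/0 83): {"ajq":84,"pwu":[83,29,88,59,14,82,25]}
Size at the root: 2

Answer: 2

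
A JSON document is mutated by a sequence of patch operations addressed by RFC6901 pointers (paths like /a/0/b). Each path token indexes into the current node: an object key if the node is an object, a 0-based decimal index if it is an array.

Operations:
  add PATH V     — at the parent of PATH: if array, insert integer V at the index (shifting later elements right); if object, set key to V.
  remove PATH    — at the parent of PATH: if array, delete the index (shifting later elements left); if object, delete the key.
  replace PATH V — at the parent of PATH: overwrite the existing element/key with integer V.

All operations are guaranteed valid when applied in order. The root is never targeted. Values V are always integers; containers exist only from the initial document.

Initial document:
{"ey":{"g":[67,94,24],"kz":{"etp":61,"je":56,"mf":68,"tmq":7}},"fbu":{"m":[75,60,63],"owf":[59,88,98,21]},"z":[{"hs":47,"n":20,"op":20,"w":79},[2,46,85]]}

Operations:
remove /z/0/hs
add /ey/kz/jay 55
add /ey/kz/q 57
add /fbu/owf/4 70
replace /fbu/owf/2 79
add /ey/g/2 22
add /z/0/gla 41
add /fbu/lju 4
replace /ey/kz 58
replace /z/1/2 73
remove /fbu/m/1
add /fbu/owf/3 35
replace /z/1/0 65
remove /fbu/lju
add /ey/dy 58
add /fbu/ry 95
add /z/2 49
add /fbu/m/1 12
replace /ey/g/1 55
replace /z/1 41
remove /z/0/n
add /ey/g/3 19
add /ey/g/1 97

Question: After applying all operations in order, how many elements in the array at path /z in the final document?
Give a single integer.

After op 1 (remove /z/0/hs): {"ey":{"g":[67,94,24],"kz":{"etp":61,"je":56,"mf":68,"tmq":7}},"fbu":{"m":[75,60,63],"owf":[59,88,98,21]},"z":[{"n":20,"op":20,"w":79},[2,46,85]]}
After op 2 (add /ey/kz/jay 55): {"ey":{"g":[67,94,24],"kz":{"etp":61,"jay":55,"je":56,"mf":68,"tmq":7}},"fbu":{"m":[75,60,63],"owf":[59,88,98,21]},"z":[{"n":20,"op":20,"w":79},[2,46,85]]}
After op 3 (add /ey/kz/q 57): {"ey":{"g":[67,94,24],"kz":{"etp":61,"jay":55,"je":56,"mf":68,"q":57,"tmq":7}},"fbu":{"m":[75,60,63],"owf":[59,88,98,21]},"z":[{"n":20,"op":20,"w":79},[2,46,85]]}
After op 4 (add /fbu/owf/4 70): {"ey":{"g":[67,94,24],"kz":{"etp":61,"jay":55,"je":56,"mf":68,"q":57,"tmq":7}},"fbu":{"m":[75,60,63],"owf":[59,88,98,21,70]},"z":[{"n":20,"op":20,"w":79},[2,46,85]]}
After op 5 (replace /fbu/owf/2 79): {"ey":{"g":[67,94,24],"kz":{"etp":61,"jay":55,"je":56,"mf":68,"q":57,"tmq":7}},"fbu":{"m":[75,60,63],"owf":[59,88,79,21,70]},"z":[{"n":20,"op":20,"w":79},[2,46,85]]}
After op 6 (add /ey/g/2 22): {"ey":{"g":[67,94,22,24],"kz":{"etp":61,"jay":55,"je":56,"mf":68,"q":57,"tmq":7}},"fbu":{"m":[75,60,63],"owf":[59,88,79,21,70]},"z":[{"n":20,"op":20,"w":79},[2,46,85]]}
After op 7 (add /z/0/gla 41): {"ey":{"g":[67,94,22,24],"kz":{"etp":61,"jay":55,"je":56,"mf":68,"q":57,"tmq":7}},"fbu":{"m":[75,60,63],"owf":[59,88,79,21,70]},"z":[{"gla":41,"n":20,"op":20,"w":79},[2,46,85]]}
After op 8 (add /fbu/lju 4): {"ey":{"g":[67,94,22,24],"kz":{"etp":61,"jay":55,"je":56,"mf":68,"q":57,"tmq":7}},"fbu":{"lju":4,"m":[75,60,63],"owf":[59,88,79,21,70]},"z":[{"gla":41,"n":20,"op":20,"w":79},[2,46,85]]}
After op 9 (replace /ey/kz 58): {"ey":{"g":[67,94,22,24],"kz":58},"fbu":{"lju":4,"m":[75,60,63],"owf":[59,88,79,21,70]},"z":[{"gla":41,"n":20,"op":20,"w":79},[2,46,85]]}
After op 10 (replace /z/1/2 73): {"ey":{"g":[67,94,22,24],"kz":58},"fbu":{"lju":4,"m":[75,60,63],"owf":[59,88,79,21,70]},"z":[{"gla":41,"n":20,"op":20,"w":79},[2,46,73]]}
After op 11 (remove /fbu/m/1): {"ey":{"g":[67,94,22,24],"kz":58},"fbu":{"lju":4,"m":[75,63],"owf":[59,88,79,21,70]},"z":[{"gla":41,"n":20,"op":20,"w":79},[2,46,73]]}
After op 12 (add /fbu/owf/3 35): {"ey":{"g":[67,94,22,24],"kz":58},"fbu":{"lju":4,"m":[75,63],"owf":[59,88,79,35,21,70]},"z":[{"gla":41,"n":20,"op":20,"w":79},[2,46,73]]}
After op 13 (replace /z/1/0 65): {"ey":{"g":[67,94,22,24],"kz":58},"fbu":{"lju":4,"m":[75,63],"owf":[59,88,79,35,21,70]},"z":[{"gla":41,"n":20,"op":20,"w":79},[65,46,73]]}
After op 14 (remove /fbu/lju): {"ey":{"g":[67,94,22,24],"kz":58},"fbu":{"m":[75,63],"owf":[59,88,79,35,21,70]},"z":[{"gla":41,"n":20,"op":20,"w":79},[65,46,73]]}
After op 15 (add /ey/dy 58): {"ey":{"dy":58,"g":[67,94,22,24],"kz":58},"fbu":{"m":[75,63],"owf":[59,88,79,35,21,70]},"z":[{"gla":41,"n":20,"op":20,"w":79},[65,46,73]]}
After op 16 (add /fbu/ry 95): {"ey":{"dy":58,"g":[67,94,22,24],"kz":58},"fbu":{"m":[75,63],"owf":[59,88,79,35,21,70],"ry":95},"z":[{"gla":41,"n":20,"op":20,"w":79},[65,46,73]]}
After op 17 (add /z/2 49): {"ey":{"dy":58,"g":[67,94,22,24],"kz":58},"fbu":{"m":[75,63],"owf":[59,88,79,35,21,70],"ry":95},"z":[{"gla":41,"n":20,"op":20,"w":79},[65,46,73],49]}
After op 18 (add /fbu/m/1 12): {"ey":{"dy":58,"g":[67,94,22,24],"kz":58},"fbu":{"m":[75,12,63],"owf":[59,88,79,35,21,70],"ry":95},"z":[{"gla":41,"n":20,"op":20,"w":79},[65,46,73],49]}
After op 19 (replace /ey/g/1 55): {"ey":{"dy":58,"g":[67,55,22,24],"kz":58},"fbu":{"m":[75,12,63],"owf":[59,88,79,35,21,70],"ry":95},"z":[{"gla":41,"n":20,"op":20,"w":79},[65,46,73],49]}
After op 20 (replace /z/1 41): {"ey":{"dy":58,"g":[67,55,22,24],"kz":58},"fbu":{"m":[75,12,63],"owf":[59,88,79,35,21,70],"ry":95},"z":[{"gla":41,"n":20,"op":20,"w":79},41,49]}
After op 21 (remove /z/0/n): {"ey":{"dy":58,"g":[67,55,22,24],"kz":58},"fbu":{"m":[75,12,63],"owf":[59,88,79,35,21,70],"ry":95},"z":[{"gla":41,"op":20,"w":79},41,49]}
After op 22 (add /ey/g/3 19): {"ey":{"dy":58,"g":[67,55,22,19,24],"kz":58},"fbu":{"m":[75,12,63],"owf":[59,88,79,35,21,70],"ry":95},"z":[{"gla":41,"op":20,"w":79},41,49]}
After op 23 (add /ey/g/1 97): {"ey":{"dy":58,"g":[67,97,55,22,19,24],"kz":58},"fbu":{"m":[75,12,63],"owf":[59,88,79,35,21,70],"ry":95},"z":[{"gla":41,"op":20,"w":79},41,49]}
Size at path /z: 3

Answer: 3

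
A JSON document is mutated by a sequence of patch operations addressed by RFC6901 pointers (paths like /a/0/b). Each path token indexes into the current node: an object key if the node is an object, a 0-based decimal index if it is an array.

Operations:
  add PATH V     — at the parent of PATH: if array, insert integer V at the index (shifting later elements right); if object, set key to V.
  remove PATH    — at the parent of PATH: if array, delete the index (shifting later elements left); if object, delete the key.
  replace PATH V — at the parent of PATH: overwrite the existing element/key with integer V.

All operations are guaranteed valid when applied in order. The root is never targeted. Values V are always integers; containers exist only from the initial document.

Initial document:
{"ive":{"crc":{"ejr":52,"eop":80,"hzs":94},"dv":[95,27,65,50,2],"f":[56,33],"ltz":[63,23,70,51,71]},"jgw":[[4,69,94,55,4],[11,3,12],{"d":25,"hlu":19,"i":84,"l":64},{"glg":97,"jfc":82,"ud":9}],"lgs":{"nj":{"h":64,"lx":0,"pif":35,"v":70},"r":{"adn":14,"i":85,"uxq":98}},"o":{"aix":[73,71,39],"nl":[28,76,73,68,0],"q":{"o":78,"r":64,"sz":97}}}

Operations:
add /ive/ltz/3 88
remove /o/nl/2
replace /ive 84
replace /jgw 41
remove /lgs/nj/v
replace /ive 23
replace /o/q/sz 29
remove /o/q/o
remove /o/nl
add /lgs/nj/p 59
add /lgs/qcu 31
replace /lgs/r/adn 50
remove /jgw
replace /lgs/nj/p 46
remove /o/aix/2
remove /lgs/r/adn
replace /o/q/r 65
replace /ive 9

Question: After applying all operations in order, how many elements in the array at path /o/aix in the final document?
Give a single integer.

After op 1 (add /ive/ltz/3 88): {"ive":{"crc":{"ejr":52,"eop":80,"hzs":94},"dv":[95,27,65,50,2],"f":[56,33],"ltz":[63,23,70,88,51,71]},"jgw":[[4,69,94,55,4],[11,3,12],{"d":25,"hlu":19,"i":84,"l":64},{"glg":97,"jfc":82,"ud":9}],"lgs":{"nj":{"h":64,"lx":0,"pif":35,"v":70},"r":{"adn":14,"i":85,"uxq":98}},"o":{"aix":[73,71,39],"nl":[28,76,73,68,0],"q":{"o":78,"r":64,"sz":97}}}
After op 2 (remove /o/nl/2): {"ive":{"crc":{"ejr":52,"eop":80,"hzs":94},"dv":[95,27,65,50,2],"f":[56,33],"ltz":[63,23,70,88,51,71]},"jgw":[[4,69,94,55,4],[11,3,12],{"d":25,"hlu":19,"i":84,"l":64},{"glg":97,"jfc":82,"ud":9}],"lgs":{"nj":{"h":64,"lx":0,"pif":35,"v":70},"r":{"adn":14,"i":85,"uxq":98}},"o":{"aix":[73,71,39],"nl":[28,76,68,0],"q":{"o":78,"r":64,"sz":97}}}
After op 3 (replace /ive 84): {"ive":84,"jgw":[[4,69,94,55,4],[11,3,12],{"d":25,"hlu":19,"i":84,"l":64},{"glg":97,"jfc":82,"ud":9}],"lgs":{"nj":{"h":64,"lx":0,"pif":35,"v":70},"r":{"adn":14,"i":85,"uxq":98}},"o":{"aix":[73,71,39],"nl":[28,76,68,0],"q":{"o":78,"r":64,"sz":97}}}
After op 4 (replace /jgw 41): {"ive":84,"jgw":41,"lgs":{"nj":{"h":64,"lx":0,"pif":35,"v":70},"r":{"adn":14,"i":85,"uxq":98}},"o":{"aix":[73,71,39],"nl":[28,76,68,0],"q":{"o":78,"r":64,"sz":97}}}
After op 5 (remove /lgs/nj/v): {"ive":84,"jgw":41,"lgs":{"nj":{"h":64,"lx":0,"pif":35},"r":{"adn":14,"i":85,"uxq":98}},"o":{"aix":[73,71,39],"nl":[28,76,68,0],"q":{"o":78,"r":64,"sz":97}}}
After op 6 (replace /ive 23): {"ive":23,"jgw":41,"lgs":{"nj":{"h":64,"lx":0,"pif":35},"r":{"adn":14,"i":85,"uxq":98}},"o":{"aix":[73,71,39],"nl":[28,76,68,0],"q":{"o":78,"r":64,"sz":97}}}
After op 7 (replace /o/q/sz 29): {"ive":23,"jgw":41,"lgs":{"nj":{"h":64,"lx":0,"pif":35},"r":{"adn":14,"i":85,"uxq":98}},"o":{"aix":[73,71,39],"nl":[28,76,68,0],"q":{"o":78,"r":64,"sz":29}}}
After op 8 (remove /o/q/o): {"ive":23,"jgw":41,"lgs":{"nj":{"h":64,"lx":0,"pif":35},"r":{"adn":14,"i":85,"uxq":98}},"o":{"aix":[73,71,39],"nl":[28,76,68,0],"q":{"r":64,"sz":29}}}
After op 9 (remove /o/nl): {"ive":23,"jgw":41,"lgs":{"nj":{"h":64,"lx":0,"pif":35},"r":{"adn":14,"i":85,"uxq":98}},"o":{"aix":[73,71,39],"q":{"r":64,"sz":29}}}
After op 10 (add /lgs/nj/p 59): {"ive":23,"jgw":41,"lgs":{"nj":{"h":64,"lx":0,"p":59,"pif":35},"r":{"adn":14,"i":85,"uxq":98}},"o":{"aix":[73,71,39],"q":{"r":64,"sz":29}}}
After op 11 (add /lgs/qcu 31): {"ive":23,"jgw":41,"lgs":{"nj":{"h":64,"lx":0,"p":59,"pif":35},"qcu":31,"r":{"adn":14,"i":85,"uxq":98}},"o":{"aix":[73,71,39],"q":{"r":64,"sz":29}}}
After op 12 (replace /lgs/r/adn 50): {"ive":23,"jgw":41,"lgs":{"nj":{"h":64,"lx":0,"p":59,"pif":35},"qcu":31,"r":{"adn":50,"i":85,"uxq":98}},"o":{"aix":[73,71,39],"q":{"r":64,"sz":29}}}
After op 13 (remove /jgw): {"ive":23,"lgs":{"nj":{"h":64,"lx":0,"p":59,"pif":35},"qcu":31,"r":{"adn":50,"i":85,"uxq":98}},"o":{"aix":[73,71,39],"q":{"r":64,"sz":29}}}
After op 14 (replace /lgs/nj/p 46): {"ive":23,"lgs":{"nj":{"h":64,"lx":0,"p":46,"pif":35},"qcu":31,"r":{"adn":50,"i":85,"uxq":98}},"o":{"aix":[73,71,39],"q":{"r":64,"sz":29}}}
After op 15 (remove /o/aix/2): {"ive":23,"lgs":{"nj":{"h":64,"lx":0,"p":46,"pif":35},"qcu":31,"r":{"adn":50,"i":85,"uxq":98}},"o":{"aix":[73,71],"q":{"r":64,"sz":29}}}
After op 16 (remove /lgs/r/adn): {"ive":23,"lgs":{"nj":{"h":64,"lx":0,"p":46,"pif":35},"qcu":31,"r":{"i":85,"uxq":98}},"o":{"aix":[73,71],"q":{"r":64,"sz":29}}}
After op 17 (replace /o/q/r 65): {"ive":23,"lgs":{"nj":{"h":64,"lx":0,"p":46,"pif":35},"qcu":31,"r":{"i":85,"uxq":98}},"o":{"aix":[73,71],"q":{"r":65,"sz":29}}}
After op 18 (replace /ive 9): {"ive":9,"lgs":{"nj":{"h":64,"lx":0,"p":46,"pif":35},"qcu":31,"r":{"i":85,"uxq":98}},"o":{"aix":[73,71],"q":{"r":65,"sz":29}}}
Size at path /o/aix: 2

Answer: 2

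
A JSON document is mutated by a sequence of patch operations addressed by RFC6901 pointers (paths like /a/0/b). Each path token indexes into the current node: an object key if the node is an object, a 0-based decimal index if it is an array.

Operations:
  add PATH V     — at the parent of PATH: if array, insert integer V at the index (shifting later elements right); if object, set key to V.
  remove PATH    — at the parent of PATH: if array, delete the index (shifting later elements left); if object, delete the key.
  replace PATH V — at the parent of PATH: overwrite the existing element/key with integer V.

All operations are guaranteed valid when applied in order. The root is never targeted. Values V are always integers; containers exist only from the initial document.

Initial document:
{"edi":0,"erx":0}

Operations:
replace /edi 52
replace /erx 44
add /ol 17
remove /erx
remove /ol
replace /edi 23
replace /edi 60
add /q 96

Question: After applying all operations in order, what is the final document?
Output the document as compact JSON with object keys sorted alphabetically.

Answer: {"edi":60,"q":96}

Derivation:
After op 1 (replace /edi 52): {"edi":52,"erx":0}
After op 2 (replace /erx 44): {"edi":52,"erx":44}
After op 3 (add /ol 17): {"edi":52,"erx":44,"ol":17}
After op 4 (remove /erx): {"edi":52,"ol":17}
After op 5 (remove /ol): {"edi":52}
After op 6 (replace /edi 23): {"edi":23}
After op 7 (replace /edi 60): {"edi":60}
After op 8 (add /q 96): {"edi":60,"q":96}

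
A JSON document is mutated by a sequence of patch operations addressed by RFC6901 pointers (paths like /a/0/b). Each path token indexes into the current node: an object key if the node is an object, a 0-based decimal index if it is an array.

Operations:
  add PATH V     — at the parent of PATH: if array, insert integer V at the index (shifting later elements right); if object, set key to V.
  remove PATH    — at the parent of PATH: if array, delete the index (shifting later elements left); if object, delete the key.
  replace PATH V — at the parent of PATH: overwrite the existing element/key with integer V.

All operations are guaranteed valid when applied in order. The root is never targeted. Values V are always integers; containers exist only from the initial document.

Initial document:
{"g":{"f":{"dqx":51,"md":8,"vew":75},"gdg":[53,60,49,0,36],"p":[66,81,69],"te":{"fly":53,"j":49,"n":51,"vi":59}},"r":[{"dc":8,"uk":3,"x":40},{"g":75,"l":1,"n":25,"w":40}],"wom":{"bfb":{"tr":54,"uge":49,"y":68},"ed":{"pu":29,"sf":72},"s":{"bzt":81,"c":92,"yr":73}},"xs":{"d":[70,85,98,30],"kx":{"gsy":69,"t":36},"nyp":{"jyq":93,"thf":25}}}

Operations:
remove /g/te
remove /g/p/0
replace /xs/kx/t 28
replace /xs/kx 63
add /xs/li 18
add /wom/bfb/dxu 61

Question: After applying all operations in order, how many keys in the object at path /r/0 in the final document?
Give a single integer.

After op 1 (remove /g/te): {"g":{"f":{"dqx":51,"md":8,"vew":75},"gdg":[53,60,49,0,36],"p":[66,81,69]},"r":[{"dc":8,"uk":3,"x":40},{"g":75,"l":1,"n":25,"w":40}],"wom":{"bfb":{"tr":54,"uge":49,"y":68},"ed":{"pu":29,"sf":72},"s":{"bzt":81,"c":92,"yr":73}},"xs":{"d":[70,85,98,30],"kx":{"gsy":69,"t":36},"nyp":{"jyq":93,"thf":25}}}
After op 2 (remove /g/p/0): {"g":{"f":{"dqx":51,"md":8,"vew":75},"gdg":[53,60,49,0,36],"p":[81,69]},"r":[{"dc":8,"uk":3,"x":40},{"g":75,"l":1,"n":25,"w":40}],"wom":{"bfb":{"tr":54,"uge":49,"y":68},"ed":{"pu":29,"sf":72},"s":{"bzt":81,"c":92,"yr":73}},"xs":{"d":[70,85,98,30],"kx":{"gsy":69,"t":36},"nyp":{"jyq":93,"thf":25}}}
After op 3 (replace /xs/kx/t 28): {"g":{"f":{"dqx":51,"md":8,"vew":75},"gdg":[53,60,49,0,36],"p":[81,69]},"r":[{"dc":8,"uk":3,"x":40},{"g":75,"l":1,"n":25,"w":40}],"wom":{"bfb":{"tr":54,"uge":49,"y":68},"ed":{"pu":29,"sf":72},"s":{"bzt":81,"c":92,"yr":73}},"xs":{"d":[70,85,98,30],"kx":{"gsy":69,"t":28},"nyp":{"jyq":93,"thf":25}}}
After op 4 (replace /xs/kx 63): {"g":{"f":{"dqx":51,"md":8,"vew":75},"gdg":[53,60,49,0,36],"p":[81,69]},"r":[{"dc":8,"uk":3,"x":40},{"g":75,"l":1,"n":25,"w":40}],"wom":{"bfb":{"tr":54,"uge":49,"y":68},"ed":{"pu":29,"sf":72},"s":{"bzt":81,"c":92,"yr":73}},"xs":{"d":[70,85,98,30],"kx":63,"nyp":{"jyq":93,"thf":25}}}
After op 5 (add /xs/li 18): {"g":{"f":{"dqx":51,"md":8,"vew":75},"gdg":[53,60,49,0,36],"p":[81,69]},"r":[{"dc":8,"uk":3,"x":40},{"g":75,"l":1,"n":25,"w":40}],"wom":{"bfb":{"tr":54,"uge":49,"y":68},"ed":{"pu":29,"sf":72},"s":{"bzt":81,"c":92,"yr":73}},"xs":{"d":[70,85,98,30],"kx":63,"li":18,"nyp":{"jyq":93,"thf":25}}}
After op 6 (add /wom/bfb/dxu 61): {"g":{"f":{"dqx":51,"md":8,"vew":75},"gdg":[53,60,49,0,36],"p":[81,69]},"r":[{"dc":8,"uk":3,"x":40},{"g":75,"l":1,"n":25,"w":40}],"wom":{"bfb":{"dxu":61,"tr":54,"uge":49,"y":68},"ed":{"pu":29,"sf":72},"s":{"bzt":81,"c":92,"yr":73}},"xs":{"d":[70,85,98,30],"kx":63,"li":18,"nyp":{"jyq":93,"thf":25}}}
Size at path /r/0: 3

Answer: 3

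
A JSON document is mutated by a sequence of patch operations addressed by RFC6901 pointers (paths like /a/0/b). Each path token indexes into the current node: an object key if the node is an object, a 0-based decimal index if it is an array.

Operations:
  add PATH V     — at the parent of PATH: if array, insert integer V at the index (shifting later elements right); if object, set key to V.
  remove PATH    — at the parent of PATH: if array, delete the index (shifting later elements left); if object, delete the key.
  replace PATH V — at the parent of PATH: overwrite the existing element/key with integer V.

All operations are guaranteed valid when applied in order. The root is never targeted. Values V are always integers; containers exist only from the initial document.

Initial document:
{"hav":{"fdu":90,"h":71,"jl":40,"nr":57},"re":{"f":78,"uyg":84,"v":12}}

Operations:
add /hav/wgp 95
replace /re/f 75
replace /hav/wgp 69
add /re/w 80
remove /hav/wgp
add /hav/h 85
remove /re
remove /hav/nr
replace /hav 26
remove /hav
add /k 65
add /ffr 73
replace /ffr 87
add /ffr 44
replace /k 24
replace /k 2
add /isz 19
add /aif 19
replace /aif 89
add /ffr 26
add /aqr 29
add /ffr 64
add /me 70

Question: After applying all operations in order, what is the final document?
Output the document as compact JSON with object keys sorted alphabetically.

Answer: {"aif":89,"aqr":29,"ffr":64,"isz":19,"k":2,"me":70}

Derivation:
After op 1 (add /hav/wgp 95): {"hav":{"fdu":90,"h":71,"jl":40,"nr":57,"wgp":95},"re":{"f":78,"uyg":84,"v":12}}
After op 2 (replace /re/f 75): {"hav":{"fdu":90,"h":71,"jl":40,"nr":57,"wgp":95},"re":{"f":75,"uyg":84,"v":12}}
After op 3 (replace /hav/wgp 69): {"hav":{"fdu":90,"h":71,"jl":40,"nr":57,"wgp":69},"re":{"f":75,"uyg":84,"v":12}}
After op 4 (add /re/w 80): {"hav":{"fdu":90,"h":71,"jl":40,"nr":57,"wgp":69},"re":{"f":75,"uyg":84,"v":12,"w":80}}
After op 5 (remove /hav/wgp): {"hav":{"fdu":90,"h":71,"jl":40,"nr":57},"re":{"f":75,"uyg":84,"v":12,"w":80}}
After op 6 (add /hav/h 85): {"hav":{"fdu":90,"h":85,"jl":40,"nr":57},"re":{"f":75,"uyg":84,"v":12,"w":80}}
After op 7 (remove /re): {"hav":{"fdu":90,"h":85,"jl":40,"nr":57}}
After op 8 (remove /hav/nr): {"hav":{"fdu":90,"h":85,"jl":40}}
After op 9 (replace /hav 26): {"hav":26}
After op 10 (remove /hav): {}
After op 11 (add /k 65): {"k":65}
After op 12 (add /ffr 73): {"ffr":73,"k":65}
After op 13 (replace /ffr 87): {"ffr":87,"k":65}
After op 14 (add /ffr 44): {"ffr":44,"k":65}
After op 15 (replace /k 24): {"ffr":44,"k":24}
After op 16 (replace /k 2): {"ffr":44,"k":2}
After op 17 (add /isz 19): {"ffr":44,"isz":19,"k":2}
After op 18 (add /aif 19): {"aif":19,"ffr":44,"isz":19,"k":2}
After op 19 (replace /aif 89): {"aif":89,"ffr":44,"isz":19,"k":2}
After op 20 (add /ffr 26): {"aif":89,"ffr":26,"isz":19,"k":2}
After op 21 (add /aqr 29): {"aif":89,"aqr":29,"ffr":26,"isz":19,"k":2}
After op 22 (add /ffr 64): {"aif":89,"aqr":29,"ffr":64,"isz":19,"k":2}
After op 23 (add /me 70): {"aif":89,"aqr":29,"ffr":64,"isz":19,"k":2,"me":70}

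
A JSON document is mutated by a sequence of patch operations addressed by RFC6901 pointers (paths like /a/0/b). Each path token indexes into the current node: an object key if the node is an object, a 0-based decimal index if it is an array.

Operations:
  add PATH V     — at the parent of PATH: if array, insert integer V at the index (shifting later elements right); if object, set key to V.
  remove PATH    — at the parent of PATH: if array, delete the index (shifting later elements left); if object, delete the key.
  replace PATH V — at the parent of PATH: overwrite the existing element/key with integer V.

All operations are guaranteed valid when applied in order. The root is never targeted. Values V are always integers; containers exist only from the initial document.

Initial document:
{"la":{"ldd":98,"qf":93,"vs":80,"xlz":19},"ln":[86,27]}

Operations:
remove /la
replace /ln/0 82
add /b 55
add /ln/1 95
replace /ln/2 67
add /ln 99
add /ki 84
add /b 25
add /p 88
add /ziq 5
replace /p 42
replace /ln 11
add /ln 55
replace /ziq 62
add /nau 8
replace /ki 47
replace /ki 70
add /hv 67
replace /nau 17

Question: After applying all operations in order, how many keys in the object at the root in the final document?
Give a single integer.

Answer: 7

Derivation:
After op 1 (remove /la): {"ln":[86,27]}
After op 2 (replace /ln/0 82): {"ln":[82,27]}
After op 3 (add /b 55): {"b":55,"ln":[82,27]}
After op 4 (add /ln/1 95): {"b":55,"ln":[82,95,27]}
After op 5 (replace /ln/2 67): {"b":55,"ln":[82,95,67]}
After op 6 (add /ln 99): {"b":55,"ln":99}
After op 7 (add /ki 84): {"b":55,"ki":84,"ln":99}
After op 8 (add /b 25): {"b":25,"ki":84,"ln":99}
After op 9 (add /p 88): {"b":25,"ki":84,"ln":99,"p":88}
After op 10 (add /ziq 5): {"b":25,"ki":84,"ln":99,"p":88,"ziq":5}
After op 11 (replace /p 42): {"b":25,"ki":84,"ln":99,"p":42,"ziq":5}
After op 12 (replace /ln 11): {"b":25,"ki":84,"ln":11,"p":42,"ziq":5}
After op 13 (add /ln 55): {"b":25,"ki":84,"ln":55,"p":42,"ziq":5}
After op 14 (replace /ziq 62): {"b":25,"ki":84,"ln":55,"p":42,"ziq":62}
After op 15 (add /nau 8): {"b":25,"ki":84,"ln":55,"nau":8,"p":42,"ziq":62}
After op 16 (replace /ki 47): {"b":25,"ki":47,"ln":55,"nau":8,"p":42,"ziq":62}
After op 17 (replace /ki 70): {"b":25,"ki":70,"ln":55,"nau":8,"p":42,"ziq":62}
After op 18 (add /hv 67): {"b":25,"hv":67,"ki":70,"ln":55,"nau":8,"p":42,"ziq":62}
After op 19 (replace /nau 17): {"b":25,"hv":67,"ki":70,"ln":55,"nau":17,"p":42,"ziq":62}
Size at the root: 7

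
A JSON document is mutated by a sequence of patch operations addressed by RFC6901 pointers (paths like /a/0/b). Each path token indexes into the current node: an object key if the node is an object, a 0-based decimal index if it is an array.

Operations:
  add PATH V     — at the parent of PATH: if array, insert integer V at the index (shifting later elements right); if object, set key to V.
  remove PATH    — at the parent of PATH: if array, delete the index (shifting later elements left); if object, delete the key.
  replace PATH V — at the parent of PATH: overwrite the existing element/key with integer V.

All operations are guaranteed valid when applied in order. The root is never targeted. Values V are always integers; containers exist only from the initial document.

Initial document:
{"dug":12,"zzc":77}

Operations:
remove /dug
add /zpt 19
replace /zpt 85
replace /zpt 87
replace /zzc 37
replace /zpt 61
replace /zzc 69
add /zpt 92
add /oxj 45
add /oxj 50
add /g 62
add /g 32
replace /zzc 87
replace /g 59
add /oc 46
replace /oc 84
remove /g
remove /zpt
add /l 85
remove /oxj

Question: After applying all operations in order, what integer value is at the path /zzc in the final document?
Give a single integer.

Answer: 87

Derivation:
After op 1 (remove /dug): {"zzc":77}
After op 2 (add /zpt 19): {"zpt":19,"zzc":77}
After op 3 (replace /zpt 85): {"zpt":85,"zzc":77}
After op 4 (replace /zpt 87): {"zpt":87,"zzc":77}
After op 5 (replace /zzc 37): {"zpt":87,"zzc":37}
After op 6 (replace /zpt 61): {"zpt":61,"zzc":37}
After op 7 (replace /zzc 69): {"zpt":61,"zzc":69}
After op 8 (add /zpt 92): {"zpt":92,"zzc":69}
After op 9 (add /oxj 45): {"oxj":45,"zpt":92,"zzc":69}
After op 10 (add /oxj 50): {"oxj":50,"zpt":92,"zzc":69}
After op 11 (add /g 62): {"g":62,"oxj":50,"zpt":92,"zzc":69}
After op 12 (add /g 32): {"g":32,"oxj":50,"zpt":92,"zzc":69}
After op 13 (replace /zzc 87): {"g":32,"oxj":50,"zpt":92,"zzc":87}
After op 14 (replace /g 59): {"g":59,"oxj":50,"zpt":92,"zzc":87}
After op 15 (add /oc 46): {"g":59,"oc":46,"oxj":50,"zpt":92,"zzc":87}
After op 16 (replace /oc 84): {"g":59,"oc":84,"oxj":50,"zpt":92,"zzc":87}
After op 17 (remove /g): {"oc":84,"oxj":50,"zpt":92,"zzc":87}
After op 18 (remove /zpt): {"oc":84,"oxj":50,"zzc":87}
After op 19 (add /l 85): {"l":85,"oc":84,"oxj":50,"zzc":87}
After op 20 (remove /oxj): {"l":85,"oc":84,"zzc":87}
Value at /zzc: 87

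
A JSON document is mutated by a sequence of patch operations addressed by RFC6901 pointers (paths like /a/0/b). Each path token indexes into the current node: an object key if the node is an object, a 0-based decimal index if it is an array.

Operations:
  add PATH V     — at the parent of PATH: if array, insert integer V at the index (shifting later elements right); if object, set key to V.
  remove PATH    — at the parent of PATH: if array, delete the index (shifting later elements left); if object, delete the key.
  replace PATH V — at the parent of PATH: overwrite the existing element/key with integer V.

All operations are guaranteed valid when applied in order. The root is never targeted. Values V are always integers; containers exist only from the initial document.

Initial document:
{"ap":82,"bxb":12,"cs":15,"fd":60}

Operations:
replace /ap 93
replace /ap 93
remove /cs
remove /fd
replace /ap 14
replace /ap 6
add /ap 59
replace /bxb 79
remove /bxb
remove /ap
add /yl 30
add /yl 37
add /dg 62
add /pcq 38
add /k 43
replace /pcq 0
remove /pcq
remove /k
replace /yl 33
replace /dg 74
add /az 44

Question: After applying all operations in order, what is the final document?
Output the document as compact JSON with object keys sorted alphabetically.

Answer: {"az":44,"dg":74,"yl":33}

Derivation:
After op 1 (replace /ap 93): {"ap":93,"bxb":12,"cs":15,"fd":60}
After op 2 (replace /ap 93): {"ap":93,"bxb":12,"cs":15,"fd":60}
After op 3 (remove /cs): {"ap":93,"bxb":12,"fd":60}
After op 4 (remove /fd): {"ap":93,"bxb":12}
After op 5 (replace /ap 14): {"ap":14,"bxb":12}
After op 6 (replace /ap 6): {"ap":6,"bxb":12}
After op 7 (add /ap 59): {"ap":59,"bxb":12}
After op 8 (replace /bxb 79): {"ap":59,"bxb":79}
After op 9 (remove /bxb): {"ap":59}
After op 10 (remove /ap): {}
After op 11 (add /yl 30): {"yl":30}
After op 12 (add /yl 37): {"yl":37}
After op 13 (add /dg 62): {"dg":62,"yl":37}
After op 14 (add /pcq 38): {"dg":62,"pcq":38,"yl":37}
After op 15 (add /k 43): {"dg":62,"k":43,"pcq":38,"yl":37}
After op 16 (replace /pcq 0): {"dg":62,"k":43,"pcq":0,"yl":37}
After op 17 (remove /pcq): {"dg":62,"k":43,"yl":37}
After op 18 (remove /k): {"dg":62,"yl":37}
After op 19 (replace /yl 33): {"dg":62,"yl":33}
After op 20 (replace /dg 74): {"dg":74,"yl":33}
After op 21 (add /az 44): {"az":44,"dg":74,"yl":33}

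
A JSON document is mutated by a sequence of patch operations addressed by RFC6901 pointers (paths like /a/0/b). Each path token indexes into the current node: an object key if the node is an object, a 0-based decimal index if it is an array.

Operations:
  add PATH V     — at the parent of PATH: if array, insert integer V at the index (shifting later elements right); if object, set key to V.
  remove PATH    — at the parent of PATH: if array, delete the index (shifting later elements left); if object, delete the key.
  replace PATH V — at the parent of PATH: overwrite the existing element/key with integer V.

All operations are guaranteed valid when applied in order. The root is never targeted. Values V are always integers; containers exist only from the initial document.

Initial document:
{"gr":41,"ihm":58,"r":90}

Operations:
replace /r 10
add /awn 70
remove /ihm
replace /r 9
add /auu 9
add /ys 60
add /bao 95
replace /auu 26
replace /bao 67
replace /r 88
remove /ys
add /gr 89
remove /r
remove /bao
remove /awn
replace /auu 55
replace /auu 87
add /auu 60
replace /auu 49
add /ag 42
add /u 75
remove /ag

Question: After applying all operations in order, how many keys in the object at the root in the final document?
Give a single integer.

After op 1 (replace /r 10): {"gr":41,"ihm":58,"r":10}
After op 2 (add /awn 70): {"awn":70,"gr":41,"ihm":58,"r":10}
After op 3 (remove /ihm): {"awn":70,"gr":41,"r":10}
After op 4 (replace /r 9): {"awn":70,"gr":41,"r":9}
After op 5 (add /auu 9): {"auu":9,"awn":70,"gr":41,"r":9}
After op 6 (add /ys 60): {"auu":9,"awn":70,"gr":41,"r":9,"ys":60}
After op 7 (add /bao 95): {"auu":9,"awn":70,"bao":95,"gr":41,"r":9,"ys":60}
After op 8 (replace /auu 26): {"auu":26,"awn":70,"bao":95,"gr":41,"r":9,"ys":60}
After op 9 (replace /bao 67): {"auu":26,"awn":70,"bao":67,"gr":41,"r":9,"ys":60}
After op 10 (replace /r 88): {"auu":26,"awn":70,"bao":67,"gr":41,"r":88,"ys":60}
After op 11 (remove /ys): {"auu":26,"awn":70,"bao":67,"gr":41,"r":88}
After op 12 (add /gr 89): {"auu":26,"awn":70,"bao":67,"gr":89,"r":88}
After op 13 (remove /r): {"auu":26,"awn":70,"bao":67,"gr":89}
After op 14 (remove /bao): {"auu":26,"awn":70,"gr":89}
After op 15 (remove /awn): {"auu":26,"gr":89}
After op 16 (replace /auu 55): {"auu":55,"gr":89}
After op 17 (replace /auu 87): {"auu":87,"gr":89}
After op 18 (add /auu 60): {"auu":60,"gr":89}
After op 19 (replace /auu 49): {"auu":49,"gr":89}
After op 20 (add /ag 42): {"ag":42,"auu":49,"gr":89}
After op 21 (add /u 75): {"ag":42,"auu":49,"gr":89,"u":75}
After op 22 (remove /ag): {"auu":49,"gr":89,"u":75}
Size at the root: 3

Answer: 3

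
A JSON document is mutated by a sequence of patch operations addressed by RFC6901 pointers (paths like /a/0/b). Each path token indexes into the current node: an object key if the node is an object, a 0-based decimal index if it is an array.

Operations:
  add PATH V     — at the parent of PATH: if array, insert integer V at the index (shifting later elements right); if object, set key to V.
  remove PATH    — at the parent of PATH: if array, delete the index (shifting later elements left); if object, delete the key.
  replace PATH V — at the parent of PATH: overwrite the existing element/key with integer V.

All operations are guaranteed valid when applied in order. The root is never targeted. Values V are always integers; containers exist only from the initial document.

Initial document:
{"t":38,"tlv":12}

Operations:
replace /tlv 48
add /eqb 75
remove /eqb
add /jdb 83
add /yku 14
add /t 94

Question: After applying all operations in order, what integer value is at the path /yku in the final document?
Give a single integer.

Answer: 14

Derivation:
After op 1 (replace /tlv 48): {"t":38,"tlv":48}
After op 2 (add /eqb 75): {"eqb":75,"t":38,"tlv":48}
After op 3 (remove /eqb): {"t":38,"tlv":48}
After op 4 (add /jdb 83): {"jdb":83,"t":38,"tlv":48}
After op 5 (add /yku 14): {"jdb":83,"t":38,"tlv":48,"yku":14}
After op 6 (add /t 94): {"jdb":83,"t":94,"tlv":48,"yku":14}
Value at /yku: 14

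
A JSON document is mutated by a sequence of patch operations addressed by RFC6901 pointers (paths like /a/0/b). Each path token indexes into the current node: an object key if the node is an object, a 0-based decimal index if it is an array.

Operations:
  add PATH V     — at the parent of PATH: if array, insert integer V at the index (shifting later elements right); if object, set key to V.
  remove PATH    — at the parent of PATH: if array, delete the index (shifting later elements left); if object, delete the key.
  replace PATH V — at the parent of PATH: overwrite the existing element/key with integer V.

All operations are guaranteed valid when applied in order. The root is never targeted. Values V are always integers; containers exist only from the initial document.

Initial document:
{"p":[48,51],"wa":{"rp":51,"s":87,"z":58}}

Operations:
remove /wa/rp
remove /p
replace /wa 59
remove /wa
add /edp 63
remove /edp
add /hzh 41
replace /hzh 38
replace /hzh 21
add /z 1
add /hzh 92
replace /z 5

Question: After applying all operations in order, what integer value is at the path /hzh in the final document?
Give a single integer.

After op 1 (remove /wa/rp): {"p":[48,51],"wa":{"s":87,"z":58}}
After op 2 (remove /p): {"wa":{"s":87,"z":58}}
After op 3 (replace /wa 59): {"wa":59}
After op 4 (remove /wa): {}
After op 5 (add /edp 63): {"edp":63}
After op 6 (remove /edp): {}
After op 7 (add /hzh 41): {"hzh":41}
After op 8 (replace /hzh 38): {"hzh":38}
After op 9 (replace /hzh 21): {"hzh":21}
After op 10 (add /z 1): {"hzh":21,"z":1}
After op 11 (add /hzh 92): {"hzh":92,"z":1}
After op 12 (replace /z 5): {"hzh":92,"z":5}
Value at /hzh: 92

Answer: 92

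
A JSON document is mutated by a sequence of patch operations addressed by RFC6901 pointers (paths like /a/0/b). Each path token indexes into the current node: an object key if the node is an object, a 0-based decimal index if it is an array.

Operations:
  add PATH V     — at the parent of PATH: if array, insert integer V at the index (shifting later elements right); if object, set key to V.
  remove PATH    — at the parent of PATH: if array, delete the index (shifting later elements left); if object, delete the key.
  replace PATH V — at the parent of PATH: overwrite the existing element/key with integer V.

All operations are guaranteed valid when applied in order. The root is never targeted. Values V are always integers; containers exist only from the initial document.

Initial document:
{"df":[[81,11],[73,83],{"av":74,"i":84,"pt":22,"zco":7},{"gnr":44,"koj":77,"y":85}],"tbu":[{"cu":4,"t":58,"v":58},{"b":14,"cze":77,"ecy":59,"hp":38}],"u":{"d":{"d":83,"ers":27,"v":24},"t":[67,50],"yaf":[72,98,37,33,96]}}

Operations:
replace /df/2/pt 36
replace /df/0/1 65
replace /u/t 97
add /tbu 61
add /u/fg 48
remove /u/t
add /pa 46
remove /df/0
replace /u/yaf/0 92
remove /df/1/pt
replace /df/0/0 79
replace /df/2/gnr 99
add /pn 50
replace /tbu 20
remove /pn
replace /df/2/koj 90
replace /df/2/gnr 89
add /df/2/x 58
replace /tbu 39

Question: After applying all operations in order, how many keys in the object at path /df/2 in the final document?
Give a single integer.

Answer: 4

Derivation:
After op 1 (replace /df/2/pt 36): {"df":[[81,11],[73,83],{"av":74,"i":84,"pt":36,"zco":7},{"gnr":44,"koj":77,"y":85}],"tbu":[{"cu":4,"t":58,"v":58},{"b":14,"cze":77,"ecy":59,"hp":38}],"u":{"d":{"d":83,"ers":27,"v":24},"t":[67,50],"yaf":[72,98,37,33,96]}}
After op 2 (replace /df/0/1 65): {"df":[[81,65],[73,83],{"av":74,"i":84,"pt":36,"zco":7},{"gnr":44,"koj":77,"y":85}],"tbu":[{"cu":4,"t":58,"v":58},{"b":14,"cze":77,"ecy":59,"hp":38}],"u":{"d":{"d":83,"ers":27,"v":24},"t":[67,50],"yaf":[72,98,37,33,96]}}
After op 3 (replace /u/t 97): {"df":[[81,65],[73,83],{"av":74,"i":84,"pt":36,"zco":7},{"gnr":44,"koj":77,"y":85}],"tbu":[{"cu":4,"t":58,"v":58},{"b":14,"cze":77,"ecy":59,"hp":38}],"u":{"d":{"d":83,"ers":27,"v":24},"t":97,"yaf":[72,98,37,33,96]}}
After op 4 (add /tbu 61): {"df":[[81,65],[73,83],{"av":74,"i":84,"pt":36,"zco":7},{"gnr":44,"koj":77,"y":85}],"tbu":61,"u":{"d":{"d":83,"ers":27,"v":24},"t":97,"yaf":[72,98,37,33,96]}}
After op 5 (add /u/fg 48): {"df":[[81,65],[73,83],{"av":74,"i":84,"pt":36,"zco":7},{"gnr":44,"koj":77,"y":85}],"tbu":61,"u":{"d":{"d":83,"ers":27,"v":24},"fg":48,"t":97,"yaf":[72,98,37,33,96]}}
After op 6 (remove /u/t): {"df":[[81,65],[73,83],{"av":74,"i":84,"pt":36,"zco":7},{"gnr":44,"koj":77,"y":85}],"tbu":61,"u":{"d":{"d":83,"ers":27,"v":24},"fg":48,"yaf":[72,98,37,33,96]}}
After op 7 (add /pa 46): {"df":[[81,65],[73,83],{"av":74,"i":84,"pt":36,"zco":7},{"gnr":44,"koj":77,"y":85}],"pa":46,"tbu":61,"u":{"d":{"d":83,"ers":27,"v":24},"fg":48,"yaf":[72,98,37,33,96]}}
After op 8 (remove /df/0): {"df":[[73,83],{"av":74,"i":84,"pt":36,"zco":7},{"gnr":44,"koj":77,"y":85}],"pa":46,"tbu":61,"u":{"d":{"d":83,"ers":27,"v":24},"fg":48,"yaf":[72,98,37,33,96]}}
After op 9 (replace /u/yaf/0 92): {"df":[[73,83],{"av":74,"i":84,"pt":36,"zco":7},{"gnr":44,"koj":77,"y":85}],"pa":46,"tbu":61,"u":{"d":{"d":83,"ers":27,"v":24},"fg":48,"yaf":[92,98,37,33,96]}}
After op 10 (remove /df/1/pt): {"df":[[73,83],{"av":74,"i":84,"zco":7},{"gnr":44,"koj":77,"y":85}],"pa":46,"tbu":61,"u":{"d":{"d":83,"ers":27,"v":24},"fg":48,"yaf":[92,98,37,33,96]}}
After op 11 (replace /df/0/0 79): {"df":[[79,83],{"av":74,"i":84,"zco":7},{"gnr":44,"koj":77,"y":85}],"pa":46,"tbu":61,"u":{"d":{"d":83,"ers":27,"v":24},"fg":48,"yaf":[92,98,37,33,96]}}
After op 12 (replace /df/2/gnr 99): {"df":[[79,83],{"av":74,"i":84,"zco":7},{"gnr":99,"koj":77,"y":85}],"pa":46,"tbu":61,"u":{"d":{"d":83,"ers":27,"v":24},"fg":48,"yaf":[92,98,37,33,96]}}
After op 13 (add /pn 50): {"df":[[79,83],{"av":74,"i":84,"zco":7},{"gnr":99,"koj":77,"y":85}],"pa":46,"pn":50,"tbu":61,"u":{"d":{"d":83,"ers":27,"v":24},"fg":48,"yaf":[92,98,37,33,96]}}
After op 14 (replace /tbu 20): {"df":[[79,83],{"av":74,"i":84,"zco":7},{"gnr":99,"koj":77,"y":85}],"pa":46,"pn":50,"tbu":20,"u":{"d":{"d":83,"ers":27,"v":24},"fg":48,"yaf":[92,98,37,33,96]}}
After op 15 (remove /pn): {"df":[[79,83],{"av":74,"i":84,"zco":7},{"gnr":99,"koj":77,"y":85}],"pa":46,"tbu":20,"u":{"d":{"d":83,"ers":27,"v":24},"fg":48,"yaf":[92,98,37,33,96]}}
After op 16 (replace /df/2/koj 90): {"df":[[79,83],{"av":74,"i":84,"zco":7},{"gnr":99,"koj":90,"y":85}],"pa":46,"tbu":20,"u":{"d":{"d":83,"ers":27,"v":24},"fg":48,"yaf":[92,98,37,33,96]}}
After op 17 (replace /df/2/gnr 89): {"df":[[79,83],{"av":74,"i":84,"zco":7},{"gnr":89,"koj":90,"y":85}],"pa":46,"tbu":20,"u":{"d":{"d":83,"ers":27,"v":24},"fg":48,"yaf":[92,98,37,33,96]}}
After op 18 (add /df/2/x 58): {"df":[[79,83],{"av":74,"i":84,"zco":7},{"gnr":89,"koj":90,"x":58,"y":85}],"pa":46,"tbu":20,"u":{"d":{"d":83,"ers":27,"v":24},"fg":48,"yaf":[92,98,37,33,96]}}
After op 19 (replace /tbu 39): {"df":[[79,83],{"av":74,"i":84,"zco":7},{"gnr":89,"koj":90,"x":58,"y":85}],"pa":46,"tbu":39,"u":{"d":{"d":83,"ers":27,"v":24},"fg":48,"yaf":[92,98,37,33,96]}}
Size at path /df/2: 4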